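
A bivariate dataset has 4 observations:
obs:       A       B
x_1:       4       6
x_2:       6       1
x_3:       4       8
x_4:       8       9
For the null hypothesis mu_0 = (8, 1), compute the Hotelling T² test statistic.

Step 1 — sample mean vector:
  mean(A) = (4 + 6 + 4 + 8) / 4 = 22/4 = 5.5
  mean(B) = (6 + 1 + 8 + 9) / 4 = 24/4 = 6
  x̄ = (5.5, 6),  deviation x̄ - mu_0 = (5.5, 6) - (8, 1) = (-2.5, 5).

Step 2 — sample covariance matrix, S[i,j] = (1/(n-1)) · Σ_k (x_{k,i} - mean_i) · (x_{k,j} - mean_j), divisor n-1 = 3:
  S[A,A] = ((-1.5)·(-1.5) + (0.5)·(0.5) + (-1.5)·(-1.5) + (2.5)·(2.5)) / 3 = 11/3 = 3.6667
  S[A,B] = ((-1.5)·(0) + (0.5)·(-5) + (-1.5)·(2) + (2.5)·(3)) / 3 = 2/3 = 0.6667
  S[B,B] = ((0)·(0) + (-5)·(-5) + (2)·(2) + (3)·(3)) / 3 = 38/3 = 12.6667
  S = [[3.6667, 0.6667],
 [0.6667, 12.6667]].

Step 3 — invert S. det(S) = 3.6667·12.6667 - (0.6667)² = 46.
  S^{-1} = (1/det) · [[d, -b], [-b, a]] = [[0.2754, -0.0145],
 [-0.0145, 0.0797]].

Step 4 — quadratic form (x̄ - mu_0)^T · S^{-1} · (x̄ - mu_0):
  S^{-1} · (x̄ - mu_0) = (-0.7609, 0.4348),
  (x̄ - mu_0)^T · [...] = (-2.5)·(-0.7609) + (5)·(0.4348) = 4.0761.

Step 5 — scale by n: T² = 4 · 4.0761 = 16.3043.

T² ≈ 16.3043


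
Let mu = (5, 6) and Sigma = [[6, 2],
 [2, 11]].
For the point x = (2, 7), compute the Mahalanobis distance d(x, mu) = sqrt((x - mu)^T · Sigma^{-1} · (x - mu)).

Step 1 — centre the observation: (x - mu) = (-3, 1).

Step 2 — invert Sigma. det(Sigma) = 6·11 - (2)² = 62.
  Sigma^{-1} = (1/det) · [[d, -b], [-b, a]] = [[0.1774, -0.0323],
 [-0.0323, 0.0968]].

Step 3 — form the quadratic (x - mu)^T · Sigma^{-1} · (x - mu):
  Sigma^{-1} · (x - mu) = (-0.5645, 0.1935).
  (x - mu)^T · [Sigma^{-1} · (x - mu)] = (-3)·(-0.5645) + (1)·(0.1935) = 1.8871.

Step 4 — take square root: d = √(1.8871) ≈ 1.3737.

d(x, mu) = √(1.8871) ≈ 1.3737


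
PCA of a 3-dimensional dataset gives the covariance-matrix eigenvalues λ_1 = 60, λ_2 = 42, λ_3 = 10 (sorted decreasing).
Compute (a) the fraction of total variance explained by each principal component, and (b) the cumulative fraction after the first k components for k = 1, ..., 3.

Step 1 — total variance = trace(Sigma) = Σ λ_i = 60 + 42 + 10 = 112.

Step 2 — fraction explained by component i = λ_i / Σ λ:
  PC1: 60/112 = 0.5357
  PC2: 42/112 = 0.375
  PC3: 10/112 = 0.0893

Step 3 — cumulative fraction after k components = (λ_1 + ... + λ_k) / Σ λ:
  k = 1: 60/112 = 0.5357
  k = 2: (60 + 42)/112 = 102/112 = 0.9107
  k = 3: (60 + 42 + 10)/112 = 112/112 = 1

Summary (fraction, with percent):

explained: PC1 0.5357 (53.57%), PC2 0.375 (37.5%), PC3 0.0893 (8.93%);  cumulative: 0.5357, 0.9107, 1


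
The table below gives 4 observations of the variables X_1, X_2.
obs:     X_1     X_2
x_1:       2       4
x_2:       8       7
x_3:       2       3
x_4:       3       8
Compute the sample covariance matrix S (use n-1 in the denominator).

Step 1 — column means:
  mean(X_1) = (2 + 8 + 2 + 3) / 4 = 15/4 = 3.75
  mean(X_2) = (4 + 7 + 3 + 8) / 4 = 22/4 = 5.5

Step 2 — sample covariance S[i,j] = (1/(n-1)) · Σ_k (x_{k,i} - mean_i) · (x_{k,j} - mean_j), with n-1 = 3.
  S[X_1,X_1] = ((-1.75)·(-1.75) + (4.25)·(4.25) + (-1.75)·(-1.75) + (-0.75)·(-0.75)) / 3 = 24.75/3 = 8.25
  S[X_1,X_2] = ((-1.75)·(-1.5) + (4.25)·(1.5) + (-1.75)·(-2.5) + (-0.75)·(2.5)) / 3 = 11.5/3 = 3.8333
  S[X_2,X_2] = ((-1.5)·(-1.5) + (1.5)·(1.5) + (-2.5)·(-2.5) + (2.5)·(2.5)) / 3 = 17/3 = 5.6667

S is symmetric (S[j,i] = S[i,j]). Assembling:

S = [[8.25, 3.8333],
 [3.8333, 5.6667]]


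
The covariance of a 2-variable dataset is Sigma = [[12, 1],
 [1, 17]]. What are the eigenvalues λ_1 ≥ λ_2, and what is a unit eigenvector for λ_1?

Step 1 — characteristic polynomial of 2×2 Sigma:
  det(Sigma - λI) = λ² - trace · λ + det = 0.
  trace = 12 + 17 = 29, det = 12·17 - (1)² = 203.
Step 2 — discriminant:
  Δ = trace² - 4·det = 841 - 812 = 29.
Step 3 — eigenvalues:
  λ = (trace ± √Δ)/2 = (29 ± 5.3852)/2,
  λ_1 = 17.1926,  λ_2 = 11.8074.

Step 4 — unit eigenvector for λ_1: solve (Sigma - λ_1 I)v = 0. First row:
  (12 - 17.1926)·v_x + (1)·v_y = 0, i.e. (-5.1926)·v_x + (1)·v_y = 0,
  so v ∝ (b, λ_1 - a) = (1, 5.1926) = u.
  ||u|| = √((1)² + (5.1926)²) = √(27.9629) ≈ 5.288,
  v_1 = u/||u|| ≈ (0.1891, 0.982) (||v_1|| = 1).

λ_1 = 17.1926,  λ_2 = 11.8074;  v_1 ≈ (0.1891, 0.982)


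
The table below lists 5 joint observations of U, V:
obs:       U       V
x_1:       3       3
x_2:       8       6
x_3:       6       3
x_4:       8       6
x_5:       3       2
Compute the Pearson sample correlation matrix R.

Step 1 — column means:
  mean(U) = (3 + 8 + 6 + 8 + 3) / 5 = 28/5 = 5.6
  mean(V) = (3 + 6 + 3 + 6 + 2) / 5 = 20/5 = 4

Step 2 — sample variances and covariances s[i,j] = (1/(n-1)) · Σ_k (x_{k,i} - mean_i) · (x_{k,j} - mean_j), with n-1 = 4:
  s[U,U] = ((-2.6)·(-2.6) + (2.4)·(2.4) + (0.4)·(0.4) + (2.4)·(2.4) + (-2.6)·(-2.6)) / 4 = 25.2/4 = 6.3
  s[U,V] = ((-2.6)·(-1) + (2.4)·(2) + (0.4)·(-1) + (2.4)·(2) + (-2.6)·(-2)) / 4 = 17/4 = 4.25
  s[V,V] = ((-1)·(-1) + (2)·(2) + (-1)·(-1) + (2)·(2) + (-2)·(-2)) / 4 = 14/4 = 3.5
  Sample standard deviations s_i = √(s[i,i]):
  s(U) = √(6.3) = 2.51
  s(V) = √(3.5) = 1.8708

Step 3 — r_{ij} = s_{ij} / (s_i · s_j):
  r[U,U] = 1 (diagonal).
  r[U,V] = 4.25 / (2.51 · 1.8708) = 4.25 / 4.6957 = 0.9051
  r[V,V] = 1 (diagonal).

R is symmetric with unit diagonal. Assembling:

R = [[1, 0.9051],
 [0.9051, 1]]


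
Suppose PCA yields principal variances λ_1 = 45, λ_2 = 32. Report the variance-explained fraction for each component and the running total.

Step 1 — total variance = trace(Sigma) = Σ λ_i = 45 + 32 = 77.

Step 2 — fraction explained by component i = λ_i / Σ λ:
  PC1: 45/77 = 0.5844
  PC2: 32/77 = 0.4156

Step 3 — cumulative fraction after k components = (λ_1 + ... + λ_k) / Σ λ:
  k = 1: 45/77 = 0.5844
  k = 2: (45 + 32)/77 = 77/77 = 1

Summary (fraction, with percent):

explained: PC1 0.5844 (58.44%), PC2 0.4156 (41.56%);  cumulative: 0.5844, 1


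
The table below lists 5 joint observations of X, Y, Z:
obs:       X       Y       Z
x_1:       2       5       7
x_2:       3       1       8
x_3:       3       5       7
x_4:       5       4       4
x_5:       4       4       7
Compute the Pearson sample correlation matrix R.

Step 1 — column means:
  mean(X) = (2 + 3 + 3 + 5 + 4) / 5 = 17/5 = 3.4
  mean(Y) = (5 + 1 + 5 + 4 + 4) / 5 = 19/5 = 3.8
  mean(Z) = (7 + 8 + 7 + 4 + 7) / 5 = 33/5 = 6.6

Step 2 — sample variances and covariances s[i,j] = (1/(n-1)) · Σ_k (x_{k,i} - mean_i) · (x_{k,j} - mean_j), with n-1 = 4:
  s[X,X] = ((-1.4)·(-1.4) + (-0.4)·(-0.4) + (-0.4)·(-0.4) + (1.6)·(1.6) + (0.6)·(0.6)) / 4 = 5.2/4 = 1.3
  s[X,Y] = ((-1.4)·(1.2) + (-0.4)·(-2.8) + (-0.4)·(1.2) + (1.6)·(0.2) + (0.6)·(0.2)) / 4 = -0.6/4 = -0.15
  s[X,Z] = ((-1.4)·(0.4) + (-0.4)·(1.4) + (-0.4)·(0.4) + (1.6)·(-2.6) + (0.6)·(0.4)) / 4 = -5.2/4 = -1.3
  s[Y,Y] = ((1.2)·(1.2) + (-2.8)·(-2.8) + (1.2)·(1.2) + (0.2)·(0.2) + (0.2)·(0.2)) / 4 = 10.8/4 = 2.7
  s[Y,Z] = ((1.2)·(0.4) + (-2.8)·(1.4) + (1.2)·(0.4) + (0.2)·(-2.6) + (0.2)·(0.4)) / 4 = -3.4/4 = -0.85
  s[Z,Z] = ((0.4)·(0.4) + (1.4)·(1.4) + (0.4)·(0.4) + (-2.6)·(-2.6) + (0.4)·(0.4)) / 4 = 9.2/4 = 2.3
  Sample standard deviations s_i = √(s[i,i]):
  s(X) = √(1.3) = 1.1402
  s(Y) = √(2.7) = 1.6432
  s(Z) = √(2.3) = 1.5166

Step 3 — r_{ij} = s_{ij} / (s_i · s_j):
  r[X,X] = 1 (diagonal).
  r[X,Y] = -0.15 / (1.1402 · 1.6432) = -0.15 / 1.8735 = -0.0801
  r[X,Z] = -1.3 / (1.1402 · 1.5166) = -1.3 / 1.7292 = -0.7518
  r[Y,Y] = 1 (diagonal).
  r[Y,Z] = -0.85 / (1.6432 · 1.5166) = -0.85 / 2.492 = -0.3411
  r[Z,Z] = 1 (diagonal).

R is symmetric with unit diagonal. Assembling:

R = [[1, -0.0801, -0.7518],
 [-0.0801, 1, -0.3411],
 [-0.7518, -0.3411, 1]]


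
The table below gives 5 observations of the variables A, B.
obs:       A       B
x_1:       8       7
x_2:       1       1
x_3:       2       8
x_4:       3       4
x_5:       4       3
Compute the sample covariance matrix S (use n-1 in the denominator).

Step 1 — column means:
  mean(A) = (8 + 1 + 2 + 3 + 4) / 5 = 18/5 = 3.6
  mean(B) = (7 + 1 + 8 + 4 + 3) / 5 = 23/5 = 4.6

Step 2 — sample covariance S[i,j] = (1/(n-1)) · Σ_k (x_{k,i} - mean_i) · (x_{k,j} - mean_j), with n-1 = 4.
  S[A,A] = ((4.4)·(4.4) + (-2.6)·(-2.6) + (-1.6)·(-1.6) + (-0.6)·(-0.6) + (0.4)·(0.4)) / 4 = 29.2/4 = 7.3
  S[A,B] = ((4.4)·(2.4) + (-2.6)·(-3.6) + (-1.6)·(3.4) + (-0.6)·(-0.6) + (0.4)·(-1.6)) / 4 = 14.2/4 = 3.55
  S[B,B] = ((2.4)·(2.4) + (-3.6)·(-3.6) + (3.4)·(3.4) + (-0.6)·(-0.6) + (-1.6)·(-1.6)) / 4 = 33.2/4 = 8.3

S is symmetric (S[j,i] = S[i,j]). Assembling:

S = [[7.3, 3.55],
 [3.55, 8.3]]


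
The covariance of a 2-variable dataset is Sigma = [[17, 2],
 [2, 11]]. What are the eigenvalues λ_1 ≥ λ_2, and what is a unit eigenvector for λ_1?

Step 1 — characteristic polynomial of 2×2 Sigma:
  det(Sigma - λI) = λ² - trace · λ + det = 0.
  trace = 17 + 11 = 28, det = 17·11 - (2)² = 183.
Step 2 — discriminant:
  Δ = trace² - 4·det = 784 - 732 = 52.
Step 3 — eigenvalues:
  λ = (trace ± √Δ)/2 = (28 ± 7.2111)/2,
  λ_1 = 17.6056,  λ_2 = 10.3944.

Step 4 — unit eigenvector for λ_1: solve (Sigma - λ_1 I)v = 0. First row:
  (17 - 17.6056)·v_x + (2)·v_y = 0, i.e. (-0.6056)·v_x + (2)·v_y = 0,
  so v ∝ (b, λ_1 - a) = (2, 0.6056) = u.
  ||u|| = √((2)² + (0.6056)²) = √(4.3667) ≈ 2.0897,
  v_1 = u/||u|| ≈ (0.9571, 0.2898) (||v_1|| = 1).

λ_1 = 17.6056,  λ_2 = 10.3944;  v_1 ≈ (0.9571, 0.2898)


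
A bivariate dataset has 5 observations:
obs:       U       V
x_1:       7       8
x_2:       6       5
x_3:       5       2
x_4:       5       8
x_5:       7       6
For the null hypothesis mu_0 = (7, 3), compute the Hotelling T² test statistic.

Step 1 — sample mean vector:
  mean(U) = (7 + 6 + 5 + 5 + 7) / 5 = 30/5 = 6
  mean(V) = (8 + 5 + 2 + 8 + 6) / 5 = 29/5 = 5.8
  x̄ = (6, 5.8),  deviation x̄ - mu_0 = (6, 5.8) - (7, 3) = (-1, 2.8).

Step 2 — sample covariance matrix, S[i,j] = (1/(n-1)) · Σ_k (x_{k,i} - mean_i) · (x_{k,j} - mean_j), divisor n-1 = 4:
  S[U,U] = ((1)·(1) + (0)·(0) + (-1)·(-1) + (-1)·(-1) + (1)·(1)) / 4 = 4/4 = 1
  S[U,V] = ((1)·(2.2) + (0)·(-0.8) + (-1)·(-3.8) + (-1)·(2.2) + (1)·(0.2)) / 4 = 4/4 = 1
  S[V,V] = ((2.2)·(2.2) + (-0.8)·(-0.8) + (-3.8)·(-3.8) + (2.2)·(2.2) + (0.2)·(0.2)) / 4 = 24.8/4 = 6.2
  S = [[1, 1],
 [1, 6.2]].

Step 3 — invert S. det(S) = 1·6.2 - (1)² = 5.2.
  S^{-1} = (1/det) · [[d, -b], [-b, a]] = [[1.1923, -0.1923],
 [-0.1923, 0.1923]].

Step 4 — quadratic form (x̄ - mu_0)^T · S^{-1} · (x̄ - mu_0):
  S^{-1} · (x̄ - mu_0) = (-1.7308, 0.7308),
  (x̄ - mu_0)^T · [...] = (-1)·(-1.7308) + (2.8)·(0.7308) = 3.7769.

Step 5 — scale by n: T² = 5 · 3.7769 = 18.8846.

T² ≈ 18.8846


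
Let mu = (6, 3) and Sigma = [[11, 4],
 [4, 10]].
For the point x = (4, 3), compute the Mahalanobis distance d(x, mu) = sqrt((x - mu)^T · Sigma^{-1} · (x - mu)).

Step 1 — centre the observation: (x - mu) = (-2, 0).

Step 2 — invert Sigma. det(Sigma) = 11·10 - (4)² = 94.
  Sigma^{-1} = (1/det) · [[d, -b], [-b, a]] = [[0.1064, -0.0426],
 [-0.0426, 0.117]].

Step 3 — form the quadratic (x - mu)^T · Sigma^{-1} · (x - mu):
  Sigma^{-1} · (x - mu) = (-0.2128, 0.0851).
  (x - mu)^T · [Sigma^{-1} · (x - mu)] = (-2)·(-0.2128) + (0)·(0.0851) = 0.4255.

Step 4 — take square root: d = √(0.4255) ≈ 0.6523.

d(x, mu) = √(0.4255) ≈ 0.6523


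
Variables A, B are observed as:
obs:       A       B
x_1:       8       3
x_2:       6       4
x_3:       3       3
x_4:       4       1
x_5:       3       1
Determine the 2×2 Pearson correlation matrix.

Step 1 — column means:
  mean(A) = (8 + 6 + 3 + 4 + 3) / 5 = 24/5 = 4.8
  mean(B) = (3 + 4 + 3 + 1 + 1) / 5 = 12/5 = 2.4

Step 2 — sample variances and covariances s[i,j] = (1/(n-1)) · Σ_k (x_{k,i} - mean_i) · (x_{k,j} - mean_j), with n-1 = 4:
  s[A,A] = ((3.2)·(3.2) + (1.2)·(1.2) + (-1.8)·(-1.8) + (-0.8)·(-0.8) + (-1.8)·(-1.8)) / 4 = 18.8/4 = 4.7
  s[A,B] = ((3.2)·(0.6) + (1.2)·(1.6) + (-1.8)·(0.6) + (-0.8)·(-1.4) + (-1.8)·(-1.4)) / 4 = 6.4/4 = 1.6
  s[B,B] = ((0.6)·(0.6) + (1.6)·(1.6) + (0.6)·(0.6) + (-1.4)·(-1.4) + (-1.4)·(-1.4)) / 4 = 7.2/4 = 1.8
  Sample standard deviations s_i = √(s[i,i]):
  s(A) = √(4.7) = 2.1679
  s(B) = √(1.8) = 1.3416

Step 3 — r_{ij} = s_{ij} / (s_i · s_j):
  r[A,A] = 1 (diagonal).
  r[A,B] = 1.6 / (2.1679 · 1.3416) = 1.6 / 2.9086 = 0.5501
  r[B,B] = 1 (diagonal).

R is symmetric with unit diagonal. Assembling:

R = [[1, 0.5501],
 [0.5501, 1]]


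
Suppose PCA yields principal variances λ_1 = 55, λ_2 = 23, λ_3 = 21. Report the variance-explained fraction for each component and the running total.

Step 1 — total variance = trace(Sigma) = Σ λ_i = 55 + 23 + 21 = 99.

Step 2 — fraction explained by component i = λ_i / Σ λ:
  PC1: 55/99 = 0.5556
  PC2: 23/99 = 0.2323
  PC3: 21/99 = 0.2121

Step 3 — cumulative fraction after k components = (λ_1 + ... + λ_k) / Σ λ:
  k = 1: 55/99 = 0.5556
  k = 2: (55 + 23)/99 = 78/99 = 0.7879
  k = 3: (55 + 23 + 21)/99 = 99/99 = 1

Summary (fraction, with percent):

explained: PC1 0.5556 (55.56%), PC2 0.2323 (23.23%), PC3 0.2121 (21.21%);  cumulative: 0.5556, 0.7879, 1


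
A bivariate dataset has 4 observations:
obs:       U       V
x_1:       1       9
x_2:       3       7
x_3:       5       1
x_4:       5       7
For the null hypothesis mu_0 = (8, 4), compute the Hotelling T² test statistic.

Step 1 — sample mean vector:
  mean(U) = (1 + 3 + 5 + 5) / 4 = 14/4 = 3.5
  mean(V) = (9 + 7 + 1 + 7) / 4 = 24/4 = 6
  x̄ = (3.5, 6),  deviation x̄ - mu_0 = (3.5, 6) - (8, 4) = (-4.5, 2).

Step 2 — sample covariance matrix, S[i,j] = (1/(n-1)) · Σ_k (x_{k,i} - mean_i) · (x_{k,j} - mean_j), divisor n-1 = 3:
  S[U,U] = ((-2.5)·(-2.5) + (-0.5)·(-0.5) + (1.5)·(1.5) + (1.5)·(1.5)) / 3 = 11/3 = 3.6667
  S[U,V] = ((-2.5)·(3) + (-0.5)·(1) + (1.5)·(-5) + (1.5)·(1)) / 3 = -14/3 = -4.6667
  S[V,V] = ((3)·(3) + (1)·(1) + (-5)·(-5) + (1)·(1)) / 3 = 36/3 = 12
  S = [[3.6667, -4.6667],
 [-4.6667, 12]].

Step 3 — invert S. det(S) = 3.6667·12 - (-4.6667)² = 22.2222.
  S^{-1} = (1/det) · [[d, -b], [-b, a]] = [[0.54, 0.21],
 [0.21, 0.165]].

Step 4 — quadratic form (x̄ - mu_0)^T · S^{-1} · (x̄ - mu_0):
  S^{-1} · (x̄ - mu_0) = (-2.01, -0.615),
  (x̄ - mu_0)^T · [...] = (-4.5)·(-2.01) + (2)·(-0.615) = 7.815.

Step 5 — scale by n: T² = 4 · 7.815 = 31.26.

T² ≈ 31.26


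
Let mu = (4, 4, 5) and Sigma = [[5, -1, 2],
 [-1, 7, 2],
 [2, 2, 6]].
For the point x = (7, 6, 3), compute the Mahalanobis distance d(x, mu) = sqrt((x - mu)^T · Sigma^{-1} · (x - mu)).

Step 1 — centre the observation: (x - mu) = (3, 2, -2).

Step 2 — invert Sigma (cofactor / det for 3×3, or solve directly):
  Sigma^{-1} = [[0.2568, 0.0676, -0.1081],
 [0.0676, 0.1757, -0.0811],
 [-0.1081, -0.0811, 0.2297]].

Step 3 — form the quadratic (x - mu)^T · Sigma^{-1} · (x - mu):
  Sigma^{-1} · (x - mu) = (1.1216, 0.7162, -0.9459).
  (x - mu)^T · [Sigma^{-1} · (x - mu)] = (3)·(1.1216) + (2)·(0.7162) + (-2)·(-0.9459) = 6.6892.

Step 4 — take square root: d = √(6.6892) ≈ 2.5863.

d(x, mu) = √(6.6892) ≈ 2.5863


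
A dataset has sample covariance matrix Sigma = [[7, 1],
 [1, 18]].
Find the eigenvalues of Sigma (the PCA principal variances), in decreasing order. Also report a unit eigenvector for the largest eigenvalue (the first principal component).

Step 1 — characteristic polynomial of 2×2 Sigma:
  det(Sigma - λI) = λ² - trace · λ + det = 0.
  trace = 7 + 18 = 25, det = 7·18 - (1)² = 125.
Step 2 — discriminant:
  Δ = trace² - 4·det = 625 - 500 = 125.
Step 3 — eigenvalues:
  λ = (trace ± √Δ)/2 = (25 ± 11.1803)/2,
  λ_1 = 18.0902,  λ_2 = 6.9098.

Step 4 — unit eigenvector for λ_1: solve (Sigma - λ_1 I)v = 0. First row:
  (7 - 18.0902)·v_x + (1)·v_y = 0, i.e. (-11.0902)·v_x + (1)·v_y = 0,
  so v ∝ (b, λ_1 - a) = (1, 11.0902) = u.
  ||u|| = √((1)² + (11.0902)²) = √(123.9919) ≈ 11.1352,
  v_1 = u/||u|| ≈ (0.0898, 0.996) (||v_1|| = 1).

λ_1 = 18.0902,  λ_2 = 6.9098;  v_1 ≈ (0.0898, 0.996)


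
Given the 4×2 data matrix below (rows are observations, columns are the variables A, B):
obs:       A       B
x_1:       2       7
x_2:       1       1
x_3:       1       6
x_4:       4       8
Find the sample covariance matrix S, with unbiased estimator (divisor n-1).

Step 1 — column means:
  mean(A) = (2 + 1 + 1 + 4) / 4 = 8/4 = 2
  mean(B) = (7 + 1 + 6 + 8) / 4 = 22/4 = 5.5

Step 2 — sample covariance S[i,j] = (1/(n-1)) · Σ_k (x_{k,i} - mean_i) · (x_{k,j} - mean_j), with n-1 = 3.
  S[A,A] = ((0)·(0) + (-1)·(-1) + (-1)·(-1) + (2)·(2)) / 3 = 6/3 = 2
  S[A,B] = ((0)·(1.5) + (-1)·(-4.5) + (-1)·(0.5) + (2)·(2.5)) / 3 = 9/3 = 3
  S[B,B] = ((1.5)·(1.5) + (-4.5)·(-4.5) + (0.5)·(0.5) + (2.5)·(2.5)) / 3 = 29/3 = 9.6667

S is symmetric (S[j,i] = S[i,j]). Assembling:

S = [[2, 3],
 [3, 9.6667]]


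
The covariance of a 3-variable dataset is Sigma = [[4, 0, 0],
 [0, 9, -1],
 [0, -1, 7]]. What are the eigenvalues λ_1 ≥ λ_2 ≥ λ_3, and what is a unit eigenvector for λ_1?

Step 1 — characteristic polynomial p(λ) = det(λI - Sigma) = λ³ - tr·λ² + c_1·λ - det, where tr = trace, c_1 = sum of the principal 2×2 minors, det = det(Sigma):
  tr = 4 + 9 + 7 = 20,
  c_1 = (4·9 - (0)²) + (4·7 - (0)²) + (9·7 - (-1)²) = 36 + 28 + 62 = 126,
  det = 4·(9·7 - (-1)²) - (0)·((0)·7 - (-1)·(0)) + (0)·((0)·(-1) - 9·(0)) = 4·(62) - (0)·(0) + (0)·(0) = 248.
  So p(λ) = λ³ - 20λ² + 126λ - 248.
Step 2 — look for an integer root (rational root theorem: any rational root is an integer divisor of 248). Testing λ = 4:
  p(4) = 64 - 320 + 504 - 248 = 0  ✓
  Dividing out (λ - 4): p(λ) = (λ - 4)(λ² - 16λ + 62).
Step 3 — remaining eigenvalues from the quadratic λ² - 16λ + 62 = 0:
  Δ = 16² - 4·62 = 256 - 248 = 8,  λ = (16 ± √8)/2 = (16 ± 2.8284)/2 ≈ 9.4142 or 6.5858.
  Sorted: λ_1 = 9.4142,  λ_2 = 6.5858,  λ_3 = 4  (check: sum = 20 = tr ✓).

Step 4 — unit eigenvector for λ_1 ≈ 9.4142: v spans the null space of (Sigma - λ_1 I), whose rows are
  r_1 = (-5.4142, 0, 0),  r_2 = (0, -0.4142, -1),  r_3 = (0, -1, -2.4142).
  v is orthogonal to every row, so take v ∝ r_1 × r_2 = ((0)·(-1) - (0)·(-0.4142), (0)·(0) - (-5.4142)·(-1), (-5.4142)·(-0.4142) - (0)·(0)) ≈ (0, -5.4142, 2.2426).
  Rescale (multiply by -1 so the first nonzero entry is positive): u = (0, 5.4142, -2.2426).
  ||u|| = √((0)² + (5.4142)² + (-2.2426)²) = √(34.3431) ≈ 5.8603,  v_1 = u/||u|| ≈ (0, 0.9239, -0.3827) (||v_1|| = 1).

λ_1 = 9.4142,  λ_2 = 6.5858,  λ_3 = 4;  v_1 ≈ (0, 0.9239, -0.3827)


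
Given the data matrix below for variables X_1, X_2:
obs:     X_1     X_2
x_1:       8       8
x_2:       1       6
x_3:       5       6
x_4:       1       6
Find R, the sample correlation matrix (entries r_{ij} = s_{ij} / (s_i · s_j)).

Step 1 — column means:
  mean(X_1) = (8 + 1 + 5 + 1) / 4 = 15/4 = 3.75
  mean(X_2) = (8 + 6 + 6 + 6) / 4 = 26/4 = 6.5

Step 2 — sample variances and covariances s[i,j] = (1/(n-1)) · Σ_k (x_{k,i} - mean_i) · (x_{k,j} - mean_j), with n-1 = 3:
  s[X_1,X_1] = ((4.25)·(4.25) + (-2.75)·(-2.75) + (1.25)·(1.25) + (-2.75)·(-2.75)) / 3 = 34.75/3 = 11.5833
  s[X_1,X_2] = ((4.25)·(1.5) + (-2.75)·(-0.5) + (1.25)·(-0.5) + (-2.75)·(-0.5)) / 3 = 8.5/3 = 2.8333
  s[X_2,X_2] = ((1.5)·(1.5) + (-0.5)·(-0.5) + (-0.5)·(-0.5) + (-0.5)·(-0.5)) / 3 = 3/3 = 1
  Sample standard deviations s_i = √(s[i,i]):
  s(X_1) = √(11.5833) = 3.4034
  s(X_2) = √(1) = 1

Step 3 — r_{ij} = s_{ij} / (s_i · s_j):
  r[X_1,X_1] = 1 (diagonal).
  r[X_1,X_2] = 2.8333 / (3.4034 · 1) = 2.8333 / 3.4034 = 0.8325
  r[X_2,X_2] = 1 (diagonal).

R is symmetric with unit diagonal. Assembling:

R = [[1, 0.8325],
 [0.8325, 1]]


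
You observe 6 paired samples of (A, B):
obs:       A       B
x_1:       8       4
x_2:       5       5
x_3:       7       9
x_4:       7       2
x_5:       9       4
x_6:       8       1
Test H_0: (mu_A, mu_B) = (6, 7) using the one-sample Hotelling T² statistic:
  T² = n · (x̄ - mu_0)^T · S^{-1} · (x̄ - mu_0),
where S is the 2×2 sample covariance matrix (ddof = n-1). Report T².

Step 1 — sample mean vector:
  mean(A) = (8 + 5 + 7 + 7 + 9 + 8) / 6 = 44/6 = 7.3333
  mean(B) = (4 + 5 + 9 + 2 + 4 + 1) / 6 = 25/6 = 4.1667
  x̄ = (7.3333, 4.1667),  deviation x̄ - mu_0 = (7.3333, 4.1667) - (6, 7) = (1.3333, -2.8333).

Step 2 — sample covariance matrix, S[i,j] = (1/(n-1)) · Σ_k (x_{k,i} - mean_i) · (x_{k,j} - mean_j), divisor n-1 = 5:
  S[A,A] = ((0.6667)·(0.6667) + (-2.3333)·(-2.3333) + (-0.3333)·(-0.3333) + (-0.3333)·(-0.3333) + (1.6667)·(1.6667) + (0.6667)·(0.6667)) / 5 = 9.3333/5 = 1.8667
  S[A,B] = ((0.6667)·(-0.1667) + (-2.3333)·(0.8333) + (-0.3333)·(4.8333) + (-0.3333)·(-2.1667) + (1.6667)·(-0.1667) + (0.6667)·(-3.1667)) / 5 = -5.3333/5 = -1.0667
  S[B,B] = ((-0.1667)·(-0.1667) + (0.8333)·(0.8333) + (4.8333)·(4.8333) + (-2.1667)·(-2.1667) + (-0.1667)·(-0.1667) + (-3.1667)·(-3.1667)) / 5 = 38.8333/5 = 7.7667
  S = [[1.8667, -1.0667],
 [-1.0667, 7.7667]].

Step 3 — invert S. det(S) = 1.8667·7.7667 - (-1.0667)² = 13.36.
  S^{-1} = (1/det) · [[d, -b], [-b, a]] = [[0.5813, 0.0798],
 [0.0798, 0.1397]].

Step 4 — quadratic form (x̄ - mu_0)^T · S^{-1} · (x̄ - mu_0):
  S^{-1} · (x̄ - mu_0) = (0.5489, -0.2894),
  (x̄ - mu_0)^T · [...] = (1.3333)·(0.5489) + (-2.8333)·(-0.2894) = 1.5519.

Step 5 — scale by n: T² = 6 · 1.5519 = 9.3114.

T² ≈ 9.3114


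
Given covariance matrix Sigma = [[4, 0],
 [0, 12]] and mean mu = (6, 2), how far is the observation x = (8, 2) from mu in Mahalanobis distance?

Step 1 — centre the observation: (x - mu) = (2, 0).

Step 2 — invert Sigma. det(Sigma) = 4·12 - (0)² = 48.
  Sigma^{-1} = (1/det) · [[d, -b], [-b, a]] = [[0.25, 0],
 [0, 0.0833]].

Step 3 — form the quadratic (x - mu)^T · Sigma^{-1} · (x - mu):
  Sigma^{-1} · (x - mu) = (0.5, 0).
  (x - mu)^T · [Sigma^{-1} · (x - mu)] = (2)·(0.5) + (0)·(0) = 1.

Step 4 — take square root: d = √(1) ≈ 1.

d(x, mu) = √(1) ≈ 1


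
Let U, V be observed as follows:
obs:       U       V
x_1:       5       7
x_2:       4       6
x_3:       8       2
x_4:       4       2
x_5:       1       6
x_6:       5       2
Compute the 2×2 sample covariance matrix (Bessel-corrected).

Step 1 — column means:
  mean(U) = (5 + 4 + 8 + 4 + 1 + 5) / 6 = 27/6 = 4.5
  mean(V) = (7 + 6 + 2 + 2 + 6 + 2) / 6 = 25/6 = 4.1667

Step 2 — sample covariance S[i,j] = (1/(n-1)) · Σ_k (x_{k,i} - mean_i) · (x_{k,j} - mean_j), with n-1 = 5.
  S[U,U] = ((0.5)·(0.5) + (-0.5)·(-0.5) + (3.5)·(3.5) + (-0.5)·(-0.5) + (-3.5)·(-3.5) + (0.5)·(0.5)) / 5 = 25.5/5 = 5.1
  S[U,V] = ((0.5)·(2.8333) + (-0.5)·(1.8333) + (3.5)·(-2.1667) + (-0.5)·(-2.1667) + (-3.5)·(1.8333) + (0.5)·(-2.1667)) / 5 = -13.5/5 = -2.7
  S[V,V] = ((2.8333)·(2.8333) + (1.8333)·(1.8333) + (-2.1667)·(-2.1667) + (-2.1667)·(-2.1667) + (1.8333)·(1.8333) + (-2.1667)·(-2.1667)) / 5 = 28.8333/5 = 5.7667

S is symmetric (S[j,i] = S[i,j]). Assembling:

S = [[5.1, -2.7],
 [-2.7, 5.7667]]


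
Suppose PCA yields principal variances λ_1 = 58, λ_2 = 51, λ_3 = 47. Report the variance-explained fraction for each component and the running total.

Step 1 — total variance = trace(Sigma) = Σ λ_i = 58 + 51 + 47 = 156.

Step 2 — fraction explained by component i = λ_i / Σ λ:
  PC1: 58/156 = 0.3718
  PC2: 51/156 = 0.3269
  PC3: 47/156 = 0.3013

Step 3 — cumulative fraction after k components = (λ_1 + ... + λ_k) / Σ λ:
  k = 1: 58/156 = 0.3718
  k = 2: (58 + 51)/156 = 109/156 = 0.6987
  k = 3: (58 + 51 + 47)/156 = 156/156 = 1

Summary (fraction, with percent):

explained: PC1 0.3718 (37.18%), PC2 0.3269 (32.69%), PC3 0.3013 (30.13%);  cumulative: 0.3718, 0.6987, 1


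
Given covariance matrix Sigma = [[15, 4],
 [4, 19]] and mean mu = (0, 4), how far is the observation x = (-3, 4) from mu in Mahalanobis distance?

Step 1 — centre the observation: (x - mu) = (-3, 0).

Step 2 — invert Sigma. det(Sigma) = 15·19 - (4)² = 269.
  Sigma^{-1} = (1/det) · [[d, -b], [-b, a]] = [[0.0706, -0.0149],
 [-0.0149, 0.0558]].

Step 3 — form the quadratic (x - mu)^T · Sigma^{-1} · (x - mu):
  Sigma^{-1} · (x - mu) = (-0.2119, 0.0446).
  (x - mu)^T · [Sigma^{-1} · (x - mu)] = (-3)·(-0.2119) + (0)·(0.0446) = 0.6357.

Step 4 — take square root: d = √(0.6357) ≈ 0.7973.

d(x, mu) = √(0.6357) ≈ 0.7973


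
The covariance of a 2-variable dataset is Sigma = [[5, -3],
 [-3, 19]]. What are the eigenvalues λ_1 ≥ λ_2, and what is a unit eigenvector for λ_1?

Step 1 — characteristic polynomial of 2×2 Sigma:
  det(Sigma - λI) = λ² - trace · λ + det = 0.
  trace = 5 + 19 = 24, det = 5·19 - (-3)² = 86.
Step 2 — discriminant:
  Δ = trace² - 4·det = 576 - 344 = 232.
Step 3 — eigenvalues:
  λ = (trace ± √Δ)/2 = (24 ± 15.2315)/2,
  λ_1 = 19.6158,  λ_2 = 4.3842.

Step 4 — unit eigenvector for λ_1: solve (Sigma - λ_1 I)v = 0. First row:
  (5 - 19.6158)·v_x + (-3)·v_y = 0, i.e. (-14.6158)·v_x + (-3)·v_y = 0,
  so v ∝ (b, λ_1 - a) = (-3, 14.6158); multiply by -1 so the first entry is positive: u = (3, -14.6158).
  ||u|| = √((3)² + (-14.6158)²) = √(222.6208) ≈ 14.9205,
  v_1 = u/||u|| ≈ (0.2011, -0.9796) (||v_1|| = 1).

λ_1 = 19.6158,  λ_2 = 4.3842;  v_1 ≈ (0.2011, -0.9796)


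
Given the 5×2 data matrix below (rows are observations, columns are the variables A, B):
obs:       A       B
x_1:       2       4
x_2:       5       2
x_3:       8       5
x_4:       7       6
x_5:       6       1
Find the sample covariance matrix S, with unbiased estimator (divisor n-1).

Step 1 — column means:
  mean(A) = (2 + 5 + 8 + 7 + 6) / 5 = 28/5 = 5.6
  mean(B) = (4 + 2 + 5 + 6 + 1) / 5 = 18/5 = 3.6

Step 2 — sample covariance S[i,j] = (1/(n-1)) · Σ_k (x_{k,i} - mean_i) · (x_{k,j} - mean_j), with n-1 = 4.
  S[A,A] = ((-3.6)·(-3.6) + (-0.6)·(-0.6) + (2.4)·(2.4) + (1.4)·(1.4) + (0.4)·(0.4)) / 4 = 21.2/4 = 5.3
  S[A,B] = ((-3.6)·(0.4) + (-0.6)·(-1.6) + (2.4)·(1.4) + (1.4)·(2.4) + (0.4)·(-2.6)) / 4 = 5.2/4 = 1.3
  S[B,B] = ((0.4)·(0.4) + (-1.6)·(-1.6) + (1.4)·(1.4) + (2.4)·(2.4) + (-2.6)·(-2.6)) / 4 = 17.2/4 = 4.3

S is symmetric (S[j,i] = S[i,j]). Assembling:

S = [[5.3, 1.3],
 [1.3, 4.3]]


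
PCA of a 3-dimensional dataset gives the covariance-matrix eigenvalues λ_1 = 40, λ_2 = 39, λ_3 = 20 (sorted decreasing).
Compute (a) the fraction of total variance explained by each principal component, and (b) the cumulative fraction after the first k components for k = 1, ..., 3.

Step 1 — total variance = trace(Sigma) = Σ λ_i = 40 + 39 + 20 = 99.

Step 2 — fraction explained by component i = λ_i / Σ λ:
  PC1: 40/99 = 0.404
  PC2: 39/99 = 0.3939
  PC3: 20/99 = 0.202

Step 3 — cumulative fraction after k components = (λ_1 + ... + λ_k) / Σ λ:
  k = 1: 40/99 = 0.404
  k = 2: (40 + 39)/99 = 79/99 = 0.798
  k = 3: (40 + 39 + 20)/99 = 99/99 = 1

Summary (fraction, with percent):

explained: PC1 0.404 (40.4%), PC2 0.3939 (39.39%), PC3 0.202 (20.2%);  cumulative: 0.404, 0.798, 1


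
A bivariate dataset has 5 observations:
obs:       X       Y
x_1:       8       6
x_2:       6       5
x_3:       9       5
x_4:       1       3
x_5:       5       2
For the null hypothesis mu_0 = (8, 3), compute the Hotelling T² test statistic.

Step 1 — sample mean vector:
  mean(X) = (8 + 6 + 9 + 1 + 5) / 5 = 29/5 = 5.8
  mean(Y) = (6 + 5 + 5 + 3 + 2) / 5 = 21/5 = 4.2
  x̄ = (5.8, 4.2),  deviation x̄ - mu_0 = (5.8, 4.2) - (8, 3) = (-2.2, 1.2).

Step 2 — sample covariance matrix, S[i,j] = (1/(n-1)) · Σ_k (x_{k,i} - mean_i) · (x_{k,j} - mean_j), divisor n-1 = 4:
  S[X,X] = ((2.2)·(2.2) + (0.2)·(0.2) + (3.2)·(3.2) + (-4.8)·(-4.8) + (-0.8)·(-0.8)) / 4 = 38.8/4 = 9.7
  S[X,Y] = ((2.2)·(1.8) + (0.2)·(0.8) + (3.2)·(0.8) + (-4.8)·(-1.2) + (-0.8)·(-2.2)) / 4 = 14.2/4 = 3.55
  S[Y,Y] = ((1.8)·(1.8) + (0.8)·(0.8) + (0.8)·(0.8) + (-1.2)·(-1.2) + (-2.2)·(-2.2)) / 4 = 10.8/4 = 2.7
  S = [[9.7, 3.55],
 [3.55, 2.7]].

Step 3 — invert S. det(S) = 9.7·2.7 - (3.55)² = 13.5875.
  S^{-1} = (1/det) · [[d, -b], [-b, a]] = [[0.1987, -0.2613],
 [-0.2613, 0.7139]].

Step 4 — quadratic form (x̄ - mu_0)^T · S^{-1} · (x̄ - mu_0):
  S^{-1} · (x̄ - mu_0) = (-0.7507, 1.4315),
  (x̄ - mu_0)^T · [...] = (-2.2)·(-0.7507) + (1.2)·(1.4315) = 3.3693.

Step 5 — scale by n: T² = 5 · 3.3693 = 16.8464.

T² ≈ 16.8464


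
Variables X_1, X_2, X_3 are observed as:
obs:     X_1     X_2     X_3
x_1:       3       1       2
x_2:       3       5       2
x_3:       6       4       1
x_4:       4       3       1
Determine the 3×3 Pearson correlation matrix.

Step 1 — column means:
  mean(X_1) = (3 + 3 + 6 + 4) / 4 = 16/4 = 4
  mean(X_2) = (1 + 5 + 4 + 3) / 4 = 13/4 = 3.25
  mean(X_3) = (2 + 2 + 1 + 1) / 4 = 6/4 = 1.5

Step 2 — sample variances and covariances s[i,j] = (1/(n-1)) · Σ_k (x_{k,i} - mean_i) · (x_{k,j} - mean_j), with n-1 = 3:
  s[X_1,X_1] = ((-1)·(-1) + (-1)·(-1) + (2)·(2) + (0)·(0)) / 3 = 6/3 = 2
  s[X_1,X_2] = ((-1)·(-2.25) + (-1)·(1.75) + (2)·(0.75) + (0)·(-0.25)) / 3 = 2/3 = 0.6667
  s[X_1,X_3] = ((-1)·(0.5) + (-1)·(0.5) + (2)·(-0.5) + (0)·(-0.5)) / 3 = -2/3 = -0.6667
  s[X_2,X_2] = ((-2.25)·(-2.25) + (1.75)·(1.75) + (0.75)·(0.75) + (-0.25)·(-0.25)) / 3 = 8.75/3 = 2.9167
  s[X_2,X_3] = ((-2.25)·(0.5) + (1.75)·(0.5) + (0.75)·(-0.5) + (-0.25)·(-0.5)) / 3 = -0.5/3 = -0.1667
  s[X_3,X_3] = ((0.5)·(0.5) + (0.5)·(0.5) + (-0.5)·(-0.5) + (-0.5)·(-0.5)) / 3 = 1/3 = 0.3333
  Sample standard deviations s_i = √(s[i,i]):
  s(X_1) = √(2) = 1.4142
  s(X_2) = √(2.9167) = 1.7078
  s(X_3) = √(0.3333) = 0.5774

Step 3 — r_{ij} = s_{ij} / (s_i · s_j):
  r[X_1,X_1] = 1 (diagonal).
  r[X_1,X_2] = 0.6667 / (1.4142 · 1.7078) = 0.6667 / 2.4152 = 0.276
  r[X_1,X_3] = -0.6667 / (1.4142 · 0.5774) = -0.6667 / 0.8165 = -0.8165
  r[X_2,X_2] = 1 (diagonal).
  r[X_2,X_3] = -0.1667 / (1.7078 · 0.5774) = -0.1667 / 0.986 = -0.169
  r[X_3,X_3] = 1 (diagonal).

R is symmetric with unit diagonal. Assembling:

R = [[1, 0.276, -0.8165],
 [0.276, 1, -0.169],
 [-0.8165, -0.169, 1]]


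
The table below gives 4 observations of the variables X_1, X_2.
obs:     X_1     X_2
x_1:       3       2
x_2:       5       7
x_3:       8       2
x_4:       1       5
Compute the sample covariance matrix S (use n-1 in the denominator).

Step 1 — column means:
  mean(X_1) = (3 + 5 + 8 + 1) / 4 = 17/4 = 4.25
  mean(X_2) = (2 + 7 + 2 + 5) / 4 = 16/4 = 4

Step 2 — sample covariance S[i,j] = (1/(n-1)) · Σ_k (x_{k,i} - mean_i) · (x_{k,j} - mean_j), with n-1 = 3.
  S[X_1,X_1] = ((-1.25)·(-1.25) + (0.75)·(0.75) + (3.75)·(3.75) + (-3.25)·(-3.25)) / 3 = 26.75/3 = 8.9167
  S[X_1,X_2] = ((-1.25)·(-2) + (0.75)·(3) + (3.75)·(-2) + (-3.25)·(1)) / 3 = -6/3 = -2
  S[X_2,X_2] = ((-2)·(-2) + (3)·(3) + (-2)·(-2) + (1)·(1)) / 3 = 18/3 = 6

S is symmetric (S[j,i] = S[i,j]). Assembling:

S = [[8.9167, -2],
 [-2, 6]]


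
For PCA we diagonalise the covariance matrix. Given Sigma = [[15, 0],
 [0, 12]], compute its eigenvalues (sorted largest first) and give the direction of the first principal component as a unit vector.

Step 1 — characteristic polynomial of 2×2 Sigma:
  det(Sigma - λI) = λ² - trace · λ + det = 0.
  trace = 15 + 12 = 27, det = 15·12 - (0)² = 180.
Step 2 — discriminant:
  Δ = trace² - 4·det = 729 - 720 = 9.
Step 3 — eigenvalues:
  λ = (trace ± √Δ)/2 = (27 ± 3)/2,
  λ_1 = 15,  λ_2 = 12.

Step 4 — unit eigenvector for λ_1: Sigma is diagonal, so its eigenvectors are the coordinate axes. λ_1 = 15 is the diagonal entry on the first coordinate axis, hence
  v_1 = (1, 0) (||v_1|| = 1).

λ_1 = 15,  λ_2 = 12;  v_1 ≈ (1, 0)


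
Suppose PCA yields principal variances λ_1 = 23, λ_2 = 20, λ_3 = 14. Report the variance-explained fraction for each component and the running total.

Step 1 — total variance = trace(Sigma) = Σ λ_i = 23 + 20 + 14 = 57.

Step 2 — fraction explained by component i = λ_i / Σ λ:
  PC1: 23/57 = 0.4035
  PC2: 20/57 = 0.3509
  PC3: 14/57 = 0.2456

Step 3 — cumulative fraction after k components = (λ_1 + ... + λ_k) / Σ λ:
  k = 1: 23/57 = 0.4035
  k = 2: (23 + 20)/57 = 43/57 = 0.7544
  k = 3: (23 + 20 + 14)/57 = 57/57 = 1

Summary (fraction, with percent):

explained: PC1 0.4035 (40.35%), PC2 0.3509 (35.09%), PC3 0.2456 (24.56%);  cumulative: 0.4035, 0.7544, 1


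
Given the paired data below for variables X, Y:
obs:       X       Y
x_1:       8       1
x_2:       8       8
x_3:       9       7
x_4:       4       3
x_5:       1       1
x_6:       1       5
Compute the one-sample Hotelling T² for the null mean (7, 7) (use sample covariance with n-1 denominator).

Step 1 — sample mean vector:
  mean(X) = (8 + 8 + 9 + 4 + 1 + 1) / 6 = 31/6 = 5.1667
  mean(Y) = (1 + 8 + 7 + 3 + 1 + 5) / 6 = 25/6 = 4.1667
  x̄ = (5.1667, 4.1667),  deviation x̄ - mu_0 = (5.1667, 4.1667) - (7, 7) = (-1.8333, -2.8333).

Step 2 — sample covariance matrix, S[i,j] = (1/(n-1)) · Σ_k (x_{k,i} - mean_i) · (x_{k,j} - mean_j), divisor n-1 = 5:
  S[X,X] = ((2.8333)·(2.8333) + (2.8333)·(2.8333) + (3.8333)·(3.8333) + (-1.1667)·(-1.1667) + (-4.1667)·(-4.1667) + (-4.1667)·(-4.1667)) / 5 = 66.8333/5 = 13.3667
  S[X,Y] = ((2.8333)·(-3.1667) + (2.8333)·(3.8333) + (3.8333)·(2.8333) + (-1.1667)·(-1.1667) + (-4.1667)·(-3.1667) + (-4.1667)·(0.8333)) / 5 = 23.8333/5 = 4.7667
  S[Y,Y] = ((-3.1667)·(-3.1667) + (3.8333)·(3.8333) + (2.8333)·(2.8333) + (-1.1667)·(-1.1667) + (-3.1667)·(-3.1667) + (0.8333)·(0.8333)) / 5 = 44.8333/5 = 8.9667
  S = [[13.3667, 4.7667],
 [4.7667, 8.9667]].

Step 3 — invert S. det(S) = 13.3667·8.9667 - (4.7667)² = 97.1333.
  S^{-1} = (1/det) · [[d, -b], [-b, a]] = [[0.0923, -0.0491],
 [-0.0491, 0.1376]].

Step 4 — quadratic form (x̄ - mu_0)^T · S^{-1} · (x̄ - mu_0):
  S^{-1} · (x̄ - mu_0) = (-0.0302, -0.2999),
  (x̄ - mu_0)^T · [...] = (-1.8333)·(-0.0302) + (-2.8333)·(-0.2999) = 0.9052.

Step 5 — scale by n: T² = 6 · 0.9052 = 5.431.

T² ≈ 5.431


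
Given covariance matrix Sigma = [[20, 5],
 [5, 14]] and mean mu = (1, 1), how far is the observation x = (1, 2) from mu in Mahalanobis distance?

Step 1 — centre the observation: (x - mu) = (0, 1).

Step 2 — invert Sigma. det(Sigma) = 20·14 - (5)² = 255.
  Sigma^{-1} = (1/det) · [[d, -b], [-b, a]] = [[0.0549, -0.0196],
 [-0.0196, 0.0784]].

Step 3 — form the quadratic (x - mu)^T · Sigma^{-1} · (x - mu):
  Sigma^{-1} · (x - mu) = (-0.0196, 0.0784).
  (x - mu)^T · [Sigma^{-1} · (x - mu)] = (0)·(-0.0196) + (1)·(0.0784) = 0.0784.

Step 4 — take square root: d = √(0.0784) ≈ 0.2801.

d(x, mu) = √(0.0784) ≈ 0.2801


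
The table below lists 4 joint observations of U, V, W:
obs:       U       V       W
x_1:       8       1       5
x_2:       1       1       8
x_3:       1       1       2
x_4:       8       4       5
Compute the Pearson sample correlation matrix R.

Step 1 — column means:
  mean(U) = (8 + 1 + 1 + 8) / 4 = 18/4 = 4.5
  mean(V) = (1 + 1 + 1 + 4) / 4 = 7/4 = 1.75
  mean(W) = (5 + 8 + 2 + 5) / 4 = 20/4 = 5

Step 2 — sample variances and covariances s[i,j] = (1/(n-1)) · Σ_k (x_{k,i} - mean_i) · (x_{k,j} - mean_j), with n-1 = 3:
  s[U,U] = ((3.5)·(3.5) + (-3.5)·(-3.5) + (-3.5)·(-3.5) + (3.5)·(3.5)) / 3 = 49/3 = 16.3333
  s[U,V] = ((3.5)·(-0.75) + (-3.5)·(-0.75) + (-3.5)·(-0.75) + (3.5)·(2.25)) / 3 = 10.5/3 = 3.5
  s[U,W] = ((3.5)·(0) + (-3.5)·(3) + (-3.5)·(-3) + (3.5)·(0)) / 3 = 0/3 = 0
  s[V,V] = ((-0.75)·(-0.75) + (-0.75)·(-0.75) + (-0.75)·(-0.75) + (2.25)·(2.25)) / 3 = 6.75/3 = 2.25
  s[V,W] = ((-0.75)·(0) + (-0.75)·(3) + (-0.75)·(-3) + (2.25)·(0)) / 3 = 0/3 = 0
  s[W,W] = ((0)·(0) + (3)·(3) + (-3)·(-3) + (0)·(0)) / 3 = 18/3 = 6
  Sample standard deviations s_i = √(s[i,i]):
  s(U) = √(16.3333) = 4.0415
  s(V) = √(2.25) = 1.5
  s(W) = √(6) = 2.4495

Step 3 — r_{ij} = s_{ij} / (s_i · s_j):
  r[U,U] = 1 (diagonal).
  r[U,V] = 3.5 / (4.0415 · 1.5) = 3.5 / 6.0622 = 0.5774
  r[U,W] = 0 / (4.0415 · 2.4495) = 0 / 9.8995 = 0
  r[V,V] = 1 (diagonal).
  r[V,W] = 0 / (1.5 · 2.4495) = 0 / 3.6742 = 0
  r[W,W] = 1 (diagonal).

R is symmetric with unit diagonal. Assembling:

R = [[1, 0.5774, 0],
 [0.5774, 1, 0],
 [0, 0, 1]]


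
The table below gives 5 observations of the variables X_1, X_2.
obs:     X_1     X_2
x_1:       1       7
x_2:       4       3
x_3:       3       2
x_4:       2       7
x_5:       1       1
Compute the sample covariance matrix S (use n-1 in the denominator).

Step 1 — column means:
  mean(X_1) = (1 + 4 + 3 + 2 + 1) / 5 = 11/5 = 2.2
  mean(X_2) = (7 + 3 + 2 + 7 + 1) / 5 = 20/5 = 4

Step 2 — sample covariance S[i,j] = (1/(n-1)) · Σ_k (x_{k,i} - mean_i) · (x_{k,j} - mean_j), with n-1 = 4.
  S[X_1,X_1] = ((-1.2)·(-1.2) + (1.8)·(1.8) + (0.8)·(0.8) + (-0.2)·(-0.2) + (-1.2)·(-1.2)) / 4 = 6.8/4 = 1.7
  S[X_1,X_2] = ((-1.2)·(3) + (1.8)·(-1) + (0.8)·(-2) + (-0.2)·(3) + (-1.2)·(-3)) / 4 = -4/4 = -1
  S[X_2,X_2] = ((3)·(3) + (-1)·(-1) + (-2)·(-2) + (3)·(3) + (-3)·(-3)) / 4 = 32/4 = 8

S is symmetric (S[j,i] = S[i,j]). Assembling:

S = [[1.7, -1],
 [-1, 8]]


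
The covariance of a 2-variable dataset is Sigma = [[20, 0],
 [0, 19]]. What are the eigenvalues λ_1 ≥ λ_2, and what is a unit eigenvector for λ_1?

Step 1 — characteristic polynomial of 2×2 Sigma:
  det(Sigma - λI) = λ² - trace · λ + det = 0.
  trace = 20 + 19 = 39, det = 20·19 - (0)² = 380.
Step 2 — discriminant:
  Δ = trace² - 4·det = 1521 - 1520 = 1.
Step 3 — eigenvalues:
  λ = (trace ± √Δ)/2 = (39 ± 1)/2,
  λ_1 = 20,  λ_2 = 19.

Step 4 — unit eigenvector for λ_1: Sigma is diagonal, so its eigenvectors are the coordinate axes. λ_1 = 20 is the diagonal entry on the first coordinate axis, hence
  v_1 = (1, 0) (||v_1|| = 1).

λ_1 = 20,  λ_2 = 19;  v_1 ≈ (1, 0)


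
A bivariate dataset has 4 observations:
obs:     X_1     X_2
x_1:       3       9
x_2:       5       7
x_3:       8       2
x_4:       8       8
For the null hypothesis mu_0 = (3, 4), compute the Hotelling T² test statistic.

Step 1 — sample mean vector:
  mean(X_1) = (3 + 5 + 8 + 8) / 4 = 24/4 = 6
  mean(X_2) = (9 + 7 + 2 + 8) / 4 = 26/4 = 6.5
  x̄ = (6, 6.5),  deviation x̄ - mu_0 = (6, 6.5) - (3, 4) = (3, 2.5).

Step 2 — sample covariance matrix, S[i,j] = (1/(n-1)) · Σ_k (x_{k,i} - mean_i) · (x_{k,j} - mean_j), divisor n-1 = 3:
  S[X_1,X_1] = ((-3)·(-3) + (-1)·(-1) + (2)·(2) + (2)·(2)) / 3 = 18/3 = 6
  S[X_1,X_2] = ((-3)·(2.5) + (-1)·(0.5) + (2)·(-4.5) + (2)·(1.5)) / 3 = -14/3 = -4.6667
  S[X_2,X_2] = ((2.5)·(2.5) + (0.5)·(0.5) + (-4.5)·(-4.5) + (1.5)·(1.5)) / 3 = 29/3 = 9.6667
  S = [[6, -4.6667],
 [-4.6667, 9.6667]].

Step 3 — invert S. det(S) = 6·9.6667 - (-4.6667)² = 36.2222.
  S^{-1} = (1/det) · [[d, -b], [-b, a]] = [[0.2669, 0.1288],
 [0.1288, 0.1656]].

Step 4 — quadratic form (x̄ - mu_0)^T · S^{-1} · (x̄ - mu_0):
  S^{-1} · (x̄ - mu_0) = (1.1227, 0.8006),
  (x̄ - mu_0)^T · [...] = (3)·(1.1227) + (2.5)·(0.8006) = 5.3696.

Step 5 — scale by n: T² = 4 · 5.3696 = 21.4785.

T² ≈ 21.4785


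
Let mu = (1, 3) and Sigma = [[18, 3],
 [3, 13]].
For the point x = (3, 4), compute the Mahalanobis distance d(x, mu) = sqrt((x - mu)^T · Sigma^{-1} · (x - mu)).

Step 1 — centre the observation: (x - mu) = (2, 1).

Step 2 — invert Sigma. det(Sigma) = 18·13 - (3)² = 225.
  Sigma^{-1} = (1/det) · [[d, -b], [-b, a]] = [[0.0578, -0.0133],
 [-0.0133, 0.08]].

Step 3 — form the quadratic (x - mu)^T · Sigma^{-1} · (x - mu):
  Sigma^{-1} · (x - mu) = (0.1022, 0.0533).
  (x - mu)^T · [Sigma^{-1} · (x - mu)] = (2)·(0.1022) + (1)·(0.0533) = 0.2578.

Step 4 — take square root: d = √(0.2578) ≈ 0.5077.

d(x, mu) = √(0.2578) ≈ 0.5077


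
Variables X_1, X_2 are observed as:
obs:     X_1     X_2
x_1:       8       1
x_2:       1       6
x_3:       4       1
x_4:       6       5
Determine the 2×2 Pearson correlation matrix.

Step 1 — column means:
  mean(X_1) = (8 + 1 + 4 + 6) / 4 = 19/4 = 4.75
  mean(X_2) = (1 + 6 + 1 + 5) / 4 = 13/4 = 3.25

Step 2 — sample variances and covariances s[i,j] = (1/(n-1)) · Σ_k (x_{k,i} - mean_i) · (x_{k,j} - mean_j), with n-1 = 3:
  s[X_1,X_1] = ((3.25)·(3.25) + (-3.75)·(-3.75) + (-0.75)·(-0.75) + (1.25)·(1.25)) / 3 = 26.75/3 = 8.9167
  s[X_1,X_2] = ((3.25)·(-2.25) + (-3.75)·(2.75) + (-0.75)·(-2.25) + (1.25)·(1.75)) / 3 = -13.75/3 = -4.5833
  s[X_2,X_2] = ((-2.25)·(-2.25) + (2.75)·(2.75) + (-2.25)·(-2.25) + (1.75)·(1.75)) / 3 = 20.75/3 = 6.9167
  Sample standard deviations s_i = √(s[i,i]):
  s(X_1) = √(8.9167) = 2.9861
  s(X_2) = √(6.9167) = 2.63

Step 3 — r_{ij} = s_{ij} / (s_i · s_j):
  r[X_1,X_1] = 1 (diagonal).
  r[X_1,X_2] = -4.5833 / (2.9861 · 2.63) = -4.5833 / 7.8533 = -0.5836
  r[X_2,X_2] = 1 (diagonal).

R is symmetric with unit diagonal. Assembling:

R = [[1, -0.5836],
 [-0.5836, 1]]
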